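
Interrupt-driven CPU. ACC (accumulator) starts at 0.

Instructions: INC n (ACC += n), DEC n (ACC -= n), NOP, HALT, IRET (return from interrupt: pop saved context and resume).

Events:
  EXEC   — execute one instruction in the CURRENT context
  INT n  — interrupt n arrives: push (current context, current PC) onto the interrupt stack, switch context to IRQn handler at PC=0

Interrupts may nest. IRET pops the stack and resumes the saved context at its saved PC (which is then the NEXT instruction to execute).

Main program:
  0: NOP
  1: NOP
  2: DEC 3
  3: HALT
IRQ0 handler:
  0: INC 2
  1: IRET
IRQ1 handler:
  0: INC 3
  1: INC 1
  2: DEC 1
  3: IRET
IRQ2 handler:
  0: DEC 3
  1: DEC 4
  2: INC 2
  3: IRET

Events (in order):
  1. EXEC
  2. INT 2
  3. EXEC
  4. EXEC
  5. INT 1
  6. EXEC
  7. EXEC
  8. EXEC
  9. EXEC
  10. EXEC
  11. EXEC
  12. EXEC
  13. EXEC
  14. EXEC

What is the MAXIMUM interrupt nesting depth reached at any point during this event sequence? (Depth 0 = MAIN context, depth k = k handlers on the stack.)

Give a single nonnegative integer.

Event 1 (EXEC): [MAIN] PC=0: NOP [depth=0]
Event 2 (INT 2): INT 2 arrives: push (MAIN, PC=1), enter IRQ2 at PC=0 (depth now 1) [depth=1]
Event 3 (EXEC): [IRQ2] PC=0: DEC 3 -> ACC=-3 [depth=1]
Event 4 (EXEC): [IRQ2] PC=1: DEC 4 -> ACC=-7 [depth=1]
Event 5 (INT 1): INT 1 arrives: push (IRQ2, PC=2), enter IRQ1 at PC=0 (depth now 2) [depth=2]
Event 6 (EXEC): [IRQ1] PC=0: INC 3 -> ACC=-4 [depth=2]
Event 7 (EXEC): [IRQ1] PC=1: INC 1 -> ACC=-3 [depth=2]
Event 8 (EXEC): [IRQ1] PC=2: DEC 1 -> ACC=-4 [depth=2]
Event 9 (EXEC): [IRQ1] PC=3: IRET -> resume IRQ2 at PC=2 (depth now 1) [depth=1]
Event 10 (EXEC): [IRQ2] PC=2: INC 2 -> ACC=-2 [depth=1]
Event 11 (EXEC): [IRQ2] PC=3: IRET -> resume MAIN at PC=1 (depth now 0) [depth=0]
Event 12 (EXEC): [MAIN] PC=1: NOP [depth=0]
Event 13 (EXEC): [MAIN] PC=2: DEC 3 -> ACC=-5 [depth=0]
Event 14 (EXEC): [MAIN] PC=3: HALT [depth=0]
Max depth observed: 2

Answer: 2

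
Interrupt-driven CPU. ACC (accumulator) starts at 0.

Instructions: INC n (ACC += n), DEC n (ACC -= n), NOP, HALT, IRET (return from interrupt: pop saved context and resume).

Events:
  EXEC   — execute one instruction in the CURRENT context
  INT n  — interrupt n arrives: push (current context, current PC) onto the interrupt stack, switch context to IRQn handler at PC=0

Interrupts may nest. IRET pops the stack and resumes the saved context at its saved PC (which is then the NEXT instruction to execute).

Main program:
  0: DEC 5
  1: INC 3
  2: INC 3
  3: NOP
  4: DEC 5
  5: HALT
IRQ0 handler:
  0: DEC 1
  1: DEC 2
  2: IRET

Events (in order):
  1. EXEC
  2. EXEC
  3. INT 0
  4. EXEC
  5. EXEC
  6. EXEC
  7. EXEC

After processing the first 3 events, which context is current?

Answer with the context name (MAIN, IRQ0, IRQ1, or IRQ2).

Answer: IRQ0

Derivation:
Event 1 (EXEC): [MAIN] PC=0: DEC 5 -> ACC=-5
Event 2 (EXEC): [MAIN] PC=1: INC 3 -> ACC=-2
Event 3 (INT 0): INT 0 arrives: push (MAIN, PC=2), enter IRQ0 at PC=0 (depth now 1)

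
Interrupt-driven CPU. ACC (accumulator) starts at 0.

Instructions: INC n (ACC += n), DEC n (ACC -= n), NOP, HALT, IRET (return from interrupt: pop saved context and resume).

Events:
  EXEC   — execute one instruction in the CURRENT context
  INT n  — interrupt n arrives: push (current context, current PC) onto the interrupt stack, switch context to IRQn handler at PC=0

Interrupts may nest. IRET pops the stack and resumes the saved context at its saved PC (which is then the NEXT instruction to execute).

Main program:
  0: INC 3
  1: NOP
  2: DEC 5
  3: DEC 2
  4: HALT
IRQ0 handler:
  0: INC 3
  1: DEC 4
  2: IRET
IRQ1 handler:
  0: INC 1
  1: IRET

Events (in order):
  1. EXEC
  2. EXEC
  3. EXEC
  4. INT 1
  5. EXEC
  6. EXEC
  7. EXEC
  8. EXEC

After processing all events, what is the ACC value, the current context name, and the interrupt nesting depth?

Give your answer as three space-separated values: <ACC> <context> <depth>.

Answer: -3 MAIN 0

Derivation:
Event 1 (EXEC): [MAIN] PC=0: INC 3 -> ACC=3
Event 2 (EXEC): [MAIN] PC=1: NOP
Event 3 (EXEC): [MAIN] PC=2: DEC 5 -> ACC=-2
Event 4 (INT 1): INT 1 arrives: push (MAIN, PC=3), enter IRQ1 at PC=0 (depth now 1)
Event 5 (EXEC): [IRQ1] PC=0: INC 1 -> ACC=-1
Event 6 (EXEC): [IRQ1] PC=1: IRET -> resume MAIN at PC=3 (depth now 0)
Event 7 (EXEC): [MAIN] PC=3: DEC 2 -> ACC=-3
Event 8 (EXEC): [MAIN] PC=4: HALT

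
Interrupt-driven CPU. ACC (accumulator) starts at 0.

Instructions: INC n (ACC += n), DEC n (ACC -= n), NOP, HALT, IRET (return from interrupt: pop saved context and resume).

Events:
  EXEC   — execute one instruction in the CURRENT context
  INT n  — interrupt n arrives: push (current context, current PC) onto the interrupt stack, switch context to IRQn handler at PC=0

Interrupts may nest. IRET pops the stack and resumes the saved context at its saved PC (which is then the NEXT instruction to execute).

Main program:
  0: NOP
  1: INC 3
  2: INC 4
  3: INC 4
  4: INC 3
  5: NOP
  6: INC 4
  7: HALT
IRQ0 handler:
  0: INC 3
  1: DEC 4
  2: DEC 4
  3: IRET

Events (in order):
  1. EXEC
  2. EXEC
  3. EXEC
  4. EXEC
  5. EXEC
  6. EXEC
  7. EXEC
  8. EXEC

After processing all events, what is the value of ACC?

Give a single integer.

Event 1 (EXEC): [MAIN] PC=0: NOP
Event 2 (EXEC): [MAIN] PC=1: INC 3 -> ACC=3
Event 3 (EXEC): [MAIN] PC=2: INC 4 -> ACC=7
Event 4 (EXEC): [MAIN] PC=3: INC 4 -> ACC=11
Event 5 (EXEC): [MAIN] PC=4: INC 3 -> ACC=14
Event 6 (EXEC): [MAIN] PC=5: NOP
Event 7 (EXEC): [MAIN] PC=6: INC 4 -> ACC=18
Event 8 (EXEC): [MAIN] PC=7: HALT

Answer: 18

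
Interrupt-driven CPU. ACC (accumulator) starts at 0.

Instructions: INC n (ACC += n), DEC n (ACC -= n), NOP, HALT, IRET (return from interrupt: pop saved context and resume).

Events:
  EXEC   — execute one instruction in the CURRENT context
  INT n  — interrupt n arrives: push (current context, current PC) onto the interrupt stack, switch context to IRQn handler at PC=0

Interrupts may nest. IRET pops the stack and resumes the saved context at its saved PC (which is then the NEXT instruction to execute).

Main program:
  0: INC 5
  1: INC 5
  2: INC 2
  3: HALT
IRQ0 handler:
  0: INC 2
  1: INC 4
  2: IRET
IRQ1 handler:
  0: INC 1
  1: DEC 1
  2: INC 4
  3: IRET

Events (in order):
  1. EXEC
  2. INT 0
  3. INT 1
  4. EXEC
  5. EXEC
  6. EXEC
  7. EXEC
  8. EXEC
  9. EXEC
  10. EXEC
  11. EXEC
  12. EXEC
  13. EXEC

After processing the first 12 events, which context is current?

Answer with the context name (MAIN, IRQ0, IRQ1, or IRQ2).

Answer: MAIN

Derivation:
Event 1 (EXEC): [MAIN] PC=0: INC 5 -> ACC=5
Event 2 (INT 0): INT 0 arrives: push (MAIN, PC=1), enter IRQ0 at PC=0 (depth now 1)
Event 3 (INT 1): INT 1 arrives: push (IRQ0, PC=0), enter IRQ1 at PC=0 (depth now 2)
Event 4 (EXEC): [IRQ1] PC=0: INC 1 -> ACC=6
Event 5 (EXEC): [IRQ1] PC=1: DEC 1 -> ACC=5
Event 6 (EXEC): [IRQ1] PC=2: INC 4 -> ACC=9
Event 7 (EXEC): [IRQ1] PC=3: IRET -> resume IRQ0 at PC=0 (depth now 1)
Event 8 (EXEC): [IRQ0] PC=0: INC 2 -> ACC=11
Event 9 (EXEC): [IRQ0] PC=1: INC 4 -> ACC=15
Event 10 (EXEC): [IRQ0] PC=2: IRET -> resume MAIN at PC=1 (depth now 0)
Event 11 (EXEC): [MAIN] PC=1: INC 5 -> ACC=20
Event 12 (EXEC): [MAIN] PC=2: INC 2 -> ACC=22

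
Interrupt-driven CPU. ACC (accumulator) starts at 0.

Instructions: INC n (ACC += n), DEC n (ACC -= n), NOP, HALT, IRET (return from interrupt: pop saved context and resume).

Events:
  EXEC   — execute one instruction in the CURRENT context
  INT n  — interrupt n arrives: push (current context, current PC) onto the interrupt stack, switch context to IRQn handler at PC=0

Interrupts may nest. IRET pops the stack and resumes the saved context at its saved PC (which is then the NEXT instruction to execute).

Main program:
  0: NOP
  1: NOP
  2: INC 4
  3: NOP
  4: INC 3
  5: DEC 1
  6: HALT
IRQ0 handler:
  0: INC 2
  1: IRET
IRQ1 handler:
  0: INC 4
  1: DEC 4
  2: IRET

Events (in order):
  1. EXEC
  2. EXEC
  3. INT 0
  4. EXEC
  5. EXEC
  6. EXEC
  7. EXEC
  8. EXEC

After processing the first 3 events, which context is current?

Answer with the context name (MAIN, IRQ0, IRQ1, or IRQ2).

Answer: IRQ0

Derivation:
Event 1 (EXEC): [MAIN] PC=0: NOP
Event 2 (EXEC): [MAIN] PC=1: NOP
Event 3 (INT 0): INT 0 arrives: push (MAIN, PC=2), enter IRQ0 at PC=0 (depth now 1)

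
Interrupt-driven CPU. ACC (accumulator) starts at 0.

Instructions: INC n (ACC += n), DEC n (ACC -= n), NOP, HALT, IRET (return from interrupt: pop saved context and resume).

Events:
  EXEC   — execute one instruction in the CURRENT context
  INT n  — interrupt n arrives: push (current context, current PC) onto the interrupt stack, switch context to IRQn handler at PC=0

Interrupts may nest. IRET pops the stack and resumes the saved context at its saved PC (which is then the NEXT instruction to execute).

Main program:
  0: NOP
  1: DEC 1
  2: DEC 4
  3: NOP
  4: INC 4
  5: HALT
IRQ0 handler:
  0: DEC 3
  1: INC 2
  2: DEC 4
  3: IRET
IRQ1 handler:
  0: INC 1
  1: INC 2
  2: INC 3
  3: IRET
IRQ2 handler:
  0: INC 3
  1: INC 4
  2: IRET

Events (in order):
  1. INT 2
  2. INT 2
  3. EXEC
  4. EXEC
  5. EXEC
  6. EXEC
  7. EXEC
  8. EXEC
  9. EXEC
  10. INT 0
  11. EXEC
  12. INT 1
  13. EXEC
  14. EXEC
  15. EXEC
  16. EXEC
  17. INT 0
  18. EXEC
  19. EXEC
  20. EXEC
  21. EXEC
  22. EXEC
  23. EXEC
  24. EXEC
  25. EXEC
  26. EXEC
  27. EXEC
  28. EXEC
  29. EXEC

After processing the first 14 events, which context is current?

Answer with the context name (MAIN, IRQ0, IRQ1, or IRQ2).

Answer: IRQ1

Derivation:
Event 1 (INT 2): INT 2 arrives: push (MAIN, PC=0), enter IRQ2 at PC=0 (depth now 1)
Event 2 (INT 2): INT 2 arrives: push (IRQ2, PC=0), enter IRQ2 at PC=0 (depth now 2)
Event 3 (EXEC): [IRQ2] PC=0: INC 3 -> ACC=3
Event 4 (EXEC): [IRQ2] PC=1: INC 4 -> ACC=7
Event 5 (EXEC): [IRQ2] PC=2: IRET -> resume IRQ2 at PC=0 (depth now 1)
Event 6 (EXEC): [IRQ2] PC=0: INC 3 -> ACC=10
Event 7 (EXEC): [IRQ2] PC=1: INC 4 -> ACC=14
Event 8 (EXEC): [IRQ2] PC=2: IRET -> resume MAIN at PC=0 (depth now 0)
Event 9 (EXEC): [MAIN] PC=0: NOP
Event 10 (INT 0): INT 0 arrives: push (MAIN, PC=1), enter IRQ0 at PC=0 (depth now 1)
Event 11 (EXEC): [IRQ0] PC=0: DEC 3 -> ACC=11
Event 12 (INT 1): INT 1 arrives: push (IRQ0, PC=1), enter IRQ1 at PC=0 (depth now 2)
Event 13 (EXEC): [IRQ1] PC=0: INC 1 -> ACC=12
Event 14 (EXEC): [IRQ1] PC=1: INC 2 -> ACC=14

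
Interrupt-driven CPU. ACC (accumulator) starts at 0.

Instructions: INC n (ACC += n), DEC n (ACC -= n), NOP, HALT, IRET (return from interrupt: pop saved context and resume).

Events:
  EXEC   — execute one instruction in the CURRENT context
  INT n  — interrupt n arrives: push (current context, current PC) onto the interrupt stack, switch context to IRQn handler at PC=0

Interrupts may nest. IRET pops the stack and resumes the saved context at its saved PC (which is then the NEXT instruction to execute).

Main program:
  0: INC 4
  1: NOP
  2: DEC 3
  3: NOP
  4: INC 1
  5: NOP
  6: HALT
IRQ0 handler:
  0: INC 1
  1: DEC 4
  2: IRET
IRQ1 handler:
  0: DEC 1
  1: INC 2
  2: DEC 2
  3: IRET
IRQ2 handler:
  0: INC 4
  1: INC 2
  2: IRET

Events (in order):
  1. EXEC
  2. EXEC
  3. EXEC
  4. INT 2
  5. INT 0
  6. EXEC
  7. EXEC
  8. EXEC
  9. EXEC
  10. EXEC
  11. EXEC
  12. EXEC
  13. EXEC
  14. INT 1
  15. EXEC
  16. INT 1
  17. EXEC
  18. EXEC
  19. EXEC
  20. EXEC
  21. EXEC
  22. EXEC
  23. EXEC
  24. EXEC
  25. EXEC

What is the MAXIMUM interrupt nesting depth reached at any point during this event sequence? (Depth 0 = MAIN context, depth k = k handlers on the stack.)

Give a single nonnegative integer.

Event 1 (EXEC): [MAIN] PC=0: INC 4 -> ACC=4 [depth=0]
Event 2 (EXEC): [MAIN] PC=1: NOP [depth=0]
Event 3 (EXEC): [MAIN] PC=2: DEC 3 -> ACC=1 [depth=0]
Event 4 (INT 2): INT 2 arrives: push (MAIN, PC=3), enter IRQ2 at PC=0 (depth now 1) [depth=1]
Event 5 (INT 0): INT 0 arrives: push (IRQ2, PC=0), enter IRQ0 at PC=0 (depth now 2) [depth=2]
Event 6 (EXEC): [IRQ0] PC=0: INC 1 -> ACC=2 [depth=2]
Event 7 (EXEC): [IRQ0] PC=1: DEC 4 -> ACC=-2 [depth=2]
Event 8 (EXEC): [IRQ0] PC=2: IRET -> resume IRQ2 at PC=0 (depth now 1) [depth=1]
Event 9 (EXEC): [IRQ2] PC=0: INC 4 -> ACC=2 [depth=1]
Event 10 (EXEC): [IRQ2] PC=1: INC 2 -> ACC=4 [depth=1]
Event 11 (EXEC): [IRQ2] PC=2: IRET -> resume MAIN at PC=3 (depth now 0) [depth=0]
Event 12 (EXEC): [MAIN] PC=3: NOP [depth=0]
Event 13 (EXEC): [MAIN] PC=4: INC 1 -> ACC=5 [depth=0]
Event 14 (INT 1): INT 1 arrives: push (MAIN, PC=5), enter IRQ1 at PC=0 (depth now 1) [depth=1]
Event 15 (EXEC): [IRQ1] PC=0: DEC 1 -> ACC=4 [depth=1]
Event 16 (INT 1): INT 1 arrives: push (IRQ1, PC=1), enter IRQ1 at PC=0 (depth now 2) [depth=2]
Event 17 (EXEC): [IRQ1] PC=0: DEC 1 -> ACC=3 [depth=2]
Event 18 (EXEC): [IRQ1] PC=1: INC 2 -> ACC=5 [depth=2]
Event 19 (EXEC): [IRQ1] PC=2: DEC 2 -> ACC=3 [depth=2]
Event 20 (EXEC): [IRQ1] PC=3: IRET -> resume IRQ1 at PC=1 (depth now 1) [depth=1]
Event 21 (EXEC): [IRQ1] PC=1: INC 2 -> ACC=5 [depth=1]
Event 22 (EXEC): [IRQ1] PC=2: DEC 2 -> ACC=3 [depth=1]
Event 23 (EXEC): [IRQ1] PC=3: IRET -> resume MAIN at PC=5 (depth now 0) [depth=0]
Event 24 (EXEC): [MAIN] PC=5: NOP [depth=0]
Event 25 (EXEC): [MAIN] PC=6: HALT [depth=0]
Max depth observed: 2

Answer: 2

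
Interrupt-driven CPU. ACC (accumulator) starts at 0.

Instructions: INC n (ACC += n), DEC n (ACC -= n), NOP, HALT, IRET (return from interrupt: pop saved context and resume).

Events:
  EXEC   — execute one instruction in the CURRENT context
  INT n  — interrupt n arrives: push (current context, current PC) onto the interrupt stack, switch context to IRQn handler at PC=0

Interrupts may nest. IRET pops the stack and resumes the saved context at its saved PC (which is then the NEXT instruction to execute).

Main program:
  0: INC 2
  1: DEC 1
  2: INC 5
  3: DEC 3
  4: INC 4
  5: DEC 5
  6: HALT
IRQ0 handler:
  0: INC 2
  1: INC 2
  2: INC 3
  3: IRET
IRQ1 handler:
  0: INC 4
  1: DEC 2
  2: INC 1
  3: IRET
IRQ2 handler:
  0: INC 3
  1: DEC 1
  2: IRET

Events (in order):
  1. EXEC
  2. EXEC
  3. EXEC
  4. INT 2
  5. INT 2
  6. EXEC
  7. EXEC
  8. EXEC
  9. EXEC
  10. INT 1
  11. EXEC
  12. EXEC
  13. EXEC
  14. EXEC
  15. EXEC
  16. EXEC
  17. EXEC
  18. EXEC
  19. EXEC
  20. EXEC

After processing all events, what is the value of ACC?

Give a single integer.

Event 1 (EXEC): [MAIN] PC=0: INC 2 -> ACC=2
Event 2 (EXEC): [MAIN] PC=1: DEC 1 -> ACC=1
Event 3 (EXEC): [MAIN] PC=2: INC 5 -> ACC=6
Event 4 (INT 2): INT 2 arrives: push (MAIN, PC=3), enter IRQ2 at PC=0 (depth now 1)
Event 5 (INT 2): INT 2 arrives: push (IRQ2, PC=0), enter IRQ2 at PC=0 (depth now 2)
Event 6 (EXEC): [IRQ2] PC=0: INC 3 -> ACC=9
Event 7 (EXEC): [IRQ2] PC=1: DEC 1 -> ACC=8
Event 8 (EXEC): [IRQ2] PC=2: IRET -> resume IRQ2 at PC=0 (depth now 1)
Event 9 (EXEC): [IRQ2] PC=0: INC 3 -> ACC=11
Event 10 (INT 1): INT 1 arrives: push (IRQ2, PC=1), enter IRQ1 at PC=0 (depth now 2)
Event 11 (EXEC): [IRQ1] PC=0: INC 4 -> ACC=15
Event 12 (EXEC): [IRQ1] PC=1: DEC 2 -> ACC=13
Event 13 (EXEC): [IRQ1] PC=2: INC 1 -> ACC=14
Event 14 (EXEC): [IRQ1] PC=3: IRET -> resume IRQ2 at PC=1 (depth now 1)
Event 15 (EXEC): [IRQ2] PC=1: DEC 1 -> ACC=13
Event 16 (EXEC): [IRQ2] PC=2: IRET -> resume MAIN at PC=3 (depth now 0)
Event 17 (EXEC): [MAIN] PC=3: DEC 3 -> ACC=10
Event 18 (EXEC): [MAIN] PC=4: INC 4 -> ACC=14
Event 19 (EXEC): [MAIN] PC=5: DEC 5 -> ACC=9
Event 20 (EXEC): [MAIN] PC=6: HALT

Answer: 9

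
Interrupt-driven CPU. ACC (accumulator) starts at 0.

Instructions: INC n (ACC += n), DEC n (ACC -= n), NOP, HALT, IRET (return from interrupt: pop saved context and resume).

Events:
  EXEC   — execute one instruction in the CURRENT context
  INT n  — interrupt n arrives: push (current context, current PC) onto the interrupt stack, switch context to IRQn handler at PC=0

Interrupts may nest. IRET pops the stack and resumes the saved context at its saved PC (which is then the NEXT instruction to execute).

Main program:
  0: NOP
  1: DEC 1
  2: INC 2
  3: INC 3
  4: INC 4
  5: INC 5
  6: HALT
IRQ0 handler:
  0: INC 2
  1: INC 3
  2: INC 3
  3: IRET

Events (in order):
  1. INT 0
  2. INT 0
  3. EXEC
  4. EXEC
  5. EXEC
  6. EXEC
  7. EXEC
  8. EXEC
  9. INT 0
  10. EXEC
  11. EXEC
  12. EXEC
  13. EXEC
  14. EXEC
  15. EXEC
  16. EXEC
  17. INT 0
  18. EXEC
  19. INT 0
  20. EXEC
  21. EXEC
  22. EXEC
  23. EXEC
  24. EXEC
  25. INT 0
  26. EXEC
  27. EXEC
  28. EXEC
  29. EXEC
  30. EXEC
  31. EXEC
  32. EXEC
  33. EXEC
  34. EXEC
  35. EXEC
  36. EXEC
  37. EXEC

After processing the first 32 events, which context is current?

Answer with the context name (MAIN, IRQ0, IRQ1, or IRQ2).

Answer: MAIN

Derivation:
Event 1 (INT 0): INT 0 arrives: push (MAIN, PC=0), enter IRQ0 at PC=0 (depth now 1)
Event 2 (INT 0): INT 0 arrives: push (IRQ0, PC=0), enter IRQ0 at PC=0 (depth now 2)
Event 3 (EXEC): [IRQ0] PC=0: INC 2 -> ACC=2
Event 4 (EXEC): [IRQ0] PC=1: INC 3 -> ACC=5
Event 5 (EXEC): [IRQ0] PC=2: INC 3 -> ACC=8
Event 6 (EXEC): [IRQ0] PC=3: IRET -> resume IRQ0 at PC=0 (depth now 1)
Event 7 (EXEC): [IRQ0] PC=0: INC 2 -> ACC=10
Event 8 (EXEC): [IRQ0] PC=1: INC 3 -> ACC=13
Event 9 (INT 0): INT 0 arrives: push (IRQ0, PC=2), enter IRQ0 at PC=0 (depth now 2)
Event 10 (EXEC): [IRQ0] PC=0: INC 2 -> ACC=15
Event 11 (EXEC): [IRQ0] PC=1: INC 3 -> ACC=18
Event 12 (EXEC): [IRQ0] PC=2: INC 3 -> ACC=21
Event 13 (EXEC): [IRQ0] PC=3: IRET -> resume IRQ0 at PC=2 (depth now 1)
Event 14 (EXEC): [IRQ0] PC=2: INC 3 -> ACC=24
Event 15 (EXEC): [IRQ0] PC=3: IRET -> resume MAIN at PC=0 (depth now 0)
Event 16 (EXEC): [MAIN] PC=0: NOP
Event 17 (INT 0): INT 0 arrives: push (MAIN, PC=1), enter IRQ0 at PC=0 (depth now 1)
Event 18 (EXEC): [IRQ0] PC=0: INC 2 -> ACC=26
Event 19 (INT 0): INT 0 arrives: push (IRQ0, PC=1), enter IRQ0 at PC=0 (depth now 2)
Event 20 (EXEC): [IRQ0] PC=0: INC 2 -> ACC=28
Event 21 (EXEC): [IRQ0] PC=1: INC 3 -> ACC=31
Event 22 (EXEC): [IRQ0] PC=2: INC 3 -> ACC=34
Event 23 (EXEC): [IRQ0] PC=3: IRET -> resume IRQ0 at PC=1 (depth now 1)
Event 24 (EXEC): [IRQ0] PC=1: INC 3 -> ACC=37
Event 25 (INT 0): INT 0 arrives: push (IRQ0, PC=2), enter IRQ0 at PC=0 (depth now 2)
Event 26 (EXEC): [IRQ0] PC=0: INC 2 -> ACC=39
Event 27 (EXEC): [IRQ0] PC=1: INC 3 -> ACC=42
Event 28 (EXEC): [IRQ0] PC=2: INC 3 -> ACC=45
Event 29 (EXEC): [IRQ0] PC=3: IRET -> resume IRQ0 at PC=2 (depth now 1)
Event 30 (EXEC): [IRQ0] PC=2: INC 3 -> ACC=48
Event 31 (EXEC): [IRQ0] PC=3: IRET -> resume MAIN at PC=1 (depth now 0)
Event 32 (EXEC): [MAIN] PC=1: DEC 1 -> ACC=47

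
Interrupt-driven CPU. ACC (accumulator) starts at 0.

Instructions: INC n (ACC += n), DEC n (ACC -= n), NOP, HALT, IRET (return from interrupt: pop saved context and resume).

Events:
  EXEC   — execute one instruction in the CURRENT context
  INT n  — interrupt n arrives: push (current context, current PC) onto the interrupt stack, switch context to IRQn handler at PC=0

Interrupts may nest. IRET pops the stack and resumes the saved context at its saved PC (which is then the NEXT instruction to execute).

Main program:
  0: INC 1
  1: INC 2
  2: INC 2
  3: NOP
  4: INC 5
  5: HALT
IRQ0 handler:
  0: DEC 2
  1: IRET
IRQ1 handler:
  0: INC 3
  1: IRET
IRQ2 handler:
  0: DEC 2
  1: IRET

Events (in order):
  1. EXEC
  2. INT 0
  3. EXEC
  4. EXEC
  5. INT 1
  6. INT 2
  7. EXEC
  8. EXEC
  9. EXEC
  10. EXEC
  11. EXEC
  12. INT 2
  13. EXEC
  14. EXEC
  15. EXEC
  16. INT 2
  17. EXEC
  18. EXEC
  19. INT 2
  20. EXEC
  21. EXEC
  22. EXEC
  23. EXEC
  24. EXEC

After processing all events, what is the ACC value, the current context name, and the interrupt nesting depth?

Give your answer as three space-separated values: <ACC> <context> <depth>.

Answer: 3 MAIN 0

Derivation:
Event 1 (EXEC): [MAIN] PC=0: INC 1 -> ACC=1
Event 2 (INT 0): INT 0 arrives: push (MAIN, PC=1), enter IRQ0 at PC=0 (depth now 1)
Event 3 (EXEC): [IRQ0] PC=0: DEC 2 -> ACC=-1
Event 4 (EXEC): [IRQ0] PC=1: IRET -> resume MAIN at PC=1 (depth now 0)
Event 5 (INT 1): INT 1 arrives: push (MAIN, PC=1), enter IRQ1 at PC=0 (depth now 1)
Event 6 (INT 2): INT 2 arrives: push (IRQ1, PC=0), enter IRQ2 at PC=0 (depth now 2)
Event 7 (EXEC): [IRQ2] PC=0: DEC 2 -> ACC=-3
Event 8 (EXEC): [IRQ2] PC=1: IRET -> resume IRQ1 at PC=0 (depth now 1)
Event 9 (EXEC): [IRQ1] PC=0: INC 3 -> ACC=0
Event 10 (EXEC): [IRQ1] PC=1: IRET -> resume MAIN at PC=1 (depth now 0)
Event 11 (EXEC): [MAIN] PC=1: INC 2 -> ACC=2
Event 12 (INT 2): INT 2 arrives: push (MAIN, PC=2), enter IRQ2 at PC=0 (depth now 1)
Event 13 (EXEC): [IRQ2] PC=0: DEC 2 -> ACC=0
Event 14 (EXEC): [IRQ2] PC=1: IRET -> resume MAIN at PC=2 (depth now 0)
Event 15 (EXEC): [MAIN] PC=2: INC 2 -> ACC=2
Event 16 (INT 2): INT 2 arrives: push (MAIN, PC=3), enter IRQ2 at PC=0 (depth now 1)
Event 17 (EXEC): [IRQ2] PC=0: DEC 2 -> ACC=0
Event 18 (EXEC): [IRQ2] PC=1: IRET -> resume MAIN at PC=3 (depth now 0)
Event 19 (INT 2): INT 2 arrives: push (MAIN, PC=3), enter IRQ2 at PC=0 (depth now 1)
Event 20 (EXEC): [IRQ2] PC=0: DEC 2 -> ACC=-2
Event 21 (EXEC): [IRQ2] PC=1: IRET -> resume MAIN at PC=3 (depth now 0)
Event 22 (EXEC): [MAIN] PC=3: NOP
Event 23 (EXEC): [MAIN] PC=4: INC 5 -> ACC=3
Event 24 (EXEC): [MAIN] PC=5: HALT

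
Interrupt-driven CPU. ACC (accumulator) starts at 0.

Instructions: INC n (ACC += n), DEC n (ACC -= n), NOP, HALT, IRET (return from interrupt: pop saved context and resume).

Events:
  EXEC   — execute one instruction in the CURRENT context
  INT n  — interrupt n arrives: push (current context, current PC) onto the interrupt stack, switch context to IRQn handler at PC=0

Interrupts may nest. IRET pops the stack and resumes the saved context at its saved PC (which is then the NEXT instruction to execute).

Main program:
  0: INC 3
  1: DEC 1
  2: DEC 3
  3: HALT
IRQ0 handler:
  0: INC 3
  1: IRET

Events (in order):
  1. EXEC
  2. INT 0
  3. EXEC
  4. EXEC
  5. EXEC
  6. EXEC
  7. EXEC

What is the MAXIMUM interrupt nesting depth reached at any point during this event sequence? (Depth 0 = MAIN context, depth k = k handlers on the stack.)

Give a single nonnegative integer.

Event 1 (EXEC): [MAIN] PC=0: INC 3 -> ACC=3 [depth=0]
Event 2 (INT 0): INT 0 arrives: push (MAIN, PC=1), enter IRQ0 at PC=0 (depth now 1) [depth=1]
Event 3 (EXEC): [IRQ0] PC=0: INC 3 -> ACC=6 [depth=1]
Event 4 (EXEC): [IRQ0] PC=1: IRET -> resume MAIN at PC=1 (depth now 0) [depth=0]
Event 5 (EXEC): [MAIN] PC=1: DEC 1 -> ACC=5 [depth=0]
Event 6 (EXEC): [MAIN] PC=2: DEC 3 -> ACC=2 [depth=0]
Event 7 (EXEC): [MAIN] PC=3: HALT [depth=0]
Max depth observed: 1

Answer: 1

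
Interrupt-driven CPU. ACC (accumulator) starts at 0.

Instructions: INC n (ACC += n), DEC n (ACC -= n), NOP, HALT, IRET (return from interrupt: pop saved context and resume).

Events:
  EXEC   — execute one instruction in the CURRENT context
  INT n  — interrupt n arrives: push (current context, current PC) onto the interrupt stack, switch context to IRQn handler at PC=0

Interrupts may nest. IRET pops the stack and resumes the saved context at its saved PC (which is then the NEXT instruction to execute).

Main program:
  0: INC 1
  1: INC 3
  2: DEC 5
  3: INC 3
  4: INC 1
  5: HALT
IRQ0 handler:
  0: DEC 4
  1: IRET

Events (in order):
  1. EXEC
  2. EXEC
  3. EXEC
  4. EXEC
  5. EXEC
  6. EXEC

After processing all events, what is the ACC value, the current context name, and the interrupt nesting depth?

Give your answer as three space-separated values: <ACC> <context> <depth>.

Answer: 3 MAIN 0

Derivation:
Event 1 (EXEC): [MAIN] PC=0: INC 1 -> ACC=1
Event 2 (EXEC): [MAIN] PC=1: INC 3 -> ACC=4
Event 3 (EXEC): [MAIN] PC=2: DEC 5 -> ACC=-1
Event 4 (EXEC): [MAIN] PC=3: INC 3 -> ACC=2
Event 5 (EXEC): [MAIN] PC=4: INC 1 -> ACC=3
Event 6 (EXEC): [MAIN] PC=5: HALT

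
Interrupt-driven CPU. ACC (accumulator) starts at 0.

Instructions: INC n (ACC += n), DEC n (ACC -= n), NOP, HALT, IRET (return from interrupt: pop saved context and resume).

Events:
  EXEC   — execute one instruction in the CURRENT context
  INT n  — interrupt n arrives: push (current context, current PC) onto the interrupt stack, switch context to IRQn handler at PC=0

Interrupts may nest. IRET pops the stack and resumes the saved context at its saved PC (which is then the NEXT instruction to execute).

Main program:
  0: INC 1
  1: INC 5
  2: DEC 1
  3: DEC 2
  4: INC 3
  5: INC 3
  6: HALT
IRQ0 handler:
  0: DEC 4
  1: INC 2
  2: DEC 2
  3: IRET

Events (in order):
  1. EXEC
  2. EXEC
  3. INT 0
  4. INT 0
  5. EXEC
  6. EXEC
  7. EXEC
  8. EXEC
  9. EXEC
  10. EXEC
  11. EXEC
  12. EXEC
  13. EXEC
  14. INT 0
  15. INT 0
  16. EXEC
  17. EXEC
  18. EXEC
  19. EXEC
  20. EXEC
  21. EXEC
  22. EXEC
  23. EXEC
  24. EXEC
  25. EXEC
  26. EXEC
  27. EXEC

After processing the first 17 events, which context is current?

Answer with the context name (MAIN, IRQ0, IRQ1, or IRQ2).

Answer: IRQ0

Derivation:
Event 1 (EXEC): [MAIN] PC=0: INC 1 -> ACC=1
Event 2 (EXEC): [MAIN] PC=1: INC 5 -> ACC=6
Event 3 (INT 0): INT 0 arrives: push (MAIN, PC=2), enter IRQ0 at PC=0 (depth now 1)
Event 4 (INT 0): INT 0 arrives: push (IRQ0, PC=0), enter IRQ0 at PC=0 (depth now 2)
Event 5 (EXEC): [IRQ0] PC=0: DEC 4 -> ACC=2
Event 6 (EXEC): [IRQ0] PC=1: INC 2 -> ACC=4
Event 7 (EXEC): [IRQ0] PC=2: DEC 2 -> ACC=2
Event 8 (EXEC): [IRQ0] PC=3: IRET -> resume IRQ0 at PC=0 (depth now 1)
Event 9 (EXEC): [IRQ0] PC=0: DEC 4 -> ACC=-2
Event 10 (EXEC): [IRQ0] PC=1: INC 2 -> ACC=0
Event 11 (EXEC): [IRQ0] PC=2: DEC 2 -> ACC=-2
Event 12 (EXEC): [IRQ0] PC=3: IRET -> resume MAIN at PC=2 (depth now 0)
Event 13 (EXEC): [MAIN] PC=2: DEC 1 -> ACC=-3
Event 14 (INT 0): INT 0 arrives: push (MAIN, PC=3), enter IRQ0 at PC=0 (depth now 1)
Event 15 (INT 0): INT 0 arrives: push (IRQ0, PC=0), enter IRQ0 at PC=0 (depth now 2)
Event 16 (EXEC): [IRQ0] PC=0: DEC 4 -> ACC=-7
Event 17 (EXEC): [IRQ0] PC=1: INC 2 -> ACC=-5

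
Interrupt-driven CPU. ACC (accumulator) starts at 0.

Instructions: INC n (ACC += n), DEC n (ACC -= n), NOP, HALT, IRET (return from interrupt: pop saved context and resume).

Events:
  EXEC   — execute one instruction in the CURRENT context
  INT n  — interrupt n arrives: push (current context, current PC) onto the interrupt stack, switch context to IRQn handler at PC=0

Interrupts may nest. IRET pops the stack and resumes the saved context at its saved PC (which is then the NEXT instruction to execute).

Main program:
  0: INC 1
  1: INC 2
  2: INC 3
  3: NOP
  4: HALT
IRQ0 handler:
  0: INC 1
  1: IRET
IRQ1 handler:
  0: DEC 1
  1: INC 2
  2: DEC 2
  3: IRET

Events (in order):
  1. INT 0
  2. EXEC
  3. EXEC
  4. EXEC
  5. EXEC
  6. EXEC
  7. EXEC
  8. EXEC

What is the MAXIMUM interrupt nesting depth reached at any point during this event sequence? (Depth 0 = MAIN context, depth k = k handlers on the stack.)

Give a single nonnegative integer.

Answer: 1

Derivation:
Event 1 (INT 0): INT 0 arrives: push (MAIN, PC=0), enter IRQ0 at PC=0 (depth now 1) [depth=1]
Event 2 (EXEC): [IRQ0] PC=0: INC 1 -> ACC=1 [depth=1]
Event 3 (EXEC): [IRQ0] PC=1: IRET -> resume MAIN at PC=0 (depth now 0) [depth=0]
Event 4 (EXEC): [MAIN] PC=0: INC 1 -> ACC=2 [depth=0]
Event 5 (EXEC): [MAIN] PC=1: INC 2 -> ACC=4 [depth=0]
Event 6 (EXEC): [MAIN] PC=2: INC 3 -> ACC=7 [depth=0]
Event 7 (EXEC): [MAIN] PC=3: NOP [depth=0]
Event 8 (EXEC): [MAIN] PC=4: HALT [depth=0]
Max depth observed: 1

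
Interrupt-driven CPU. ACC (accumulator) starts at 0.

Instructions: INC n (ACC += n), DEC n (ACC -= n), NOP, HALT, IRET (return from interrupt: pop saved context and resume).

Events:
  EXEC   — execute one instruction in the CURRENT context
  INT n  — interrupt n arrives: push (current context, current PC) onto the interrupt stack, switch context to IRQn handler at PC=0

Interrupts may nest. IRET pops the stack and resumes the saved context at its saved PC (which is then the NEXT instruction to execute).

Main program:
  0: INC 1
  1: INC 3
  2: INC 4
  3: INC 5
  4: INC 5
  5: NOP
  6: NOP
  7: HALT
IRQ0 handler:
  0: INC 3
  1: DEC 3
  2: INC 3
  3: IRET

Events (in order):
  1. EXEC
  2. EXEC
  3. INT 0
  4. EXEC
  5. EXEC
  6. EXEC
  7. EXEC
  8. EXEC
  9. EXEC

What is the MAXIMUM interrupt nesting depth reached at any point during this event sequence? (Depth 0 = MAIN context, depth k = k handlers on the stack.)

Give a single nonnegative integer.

Answer: 1

Derivation:
Event 1 (EXEC): [MAIN] PC=0: INC 1 -> ACC=1 [depth=0]
Event 2 (EXEC): [MAIN] PC=1: INC 3 -> ACC=4 [depth=0]
Event 3 (INT 0): INT 0 arrives: push (MAIN, PC=2), enter IRQ0 at PC=0 (depth now 1) [depth=1]
Event 4 (EXEC): [IRQ0] PC=0: INC 3 -> ACC=7 [depth=1]
Event 5 (EXEC): [IRQ0] PC=1: DEC 3 -> ACC=4 [depth=1]
Event 6 (EXEC): [IRQ0] PC=2: INC 3 -> ACC=7 [depth=1]
Event 7 (EXEC): [IRQ0] PC=3: IRET -> resume MAIN at PC=2 (depth now 0) [depth=0]
Event 8 (EXEC): [MAIN] PC=2: INC 4 -> ACC=11 [depth=0]
Event 9 (EXEC): [MAIN] PC=3: INC 5 -> ACC=16 [depth=0]
Max depth observed: 1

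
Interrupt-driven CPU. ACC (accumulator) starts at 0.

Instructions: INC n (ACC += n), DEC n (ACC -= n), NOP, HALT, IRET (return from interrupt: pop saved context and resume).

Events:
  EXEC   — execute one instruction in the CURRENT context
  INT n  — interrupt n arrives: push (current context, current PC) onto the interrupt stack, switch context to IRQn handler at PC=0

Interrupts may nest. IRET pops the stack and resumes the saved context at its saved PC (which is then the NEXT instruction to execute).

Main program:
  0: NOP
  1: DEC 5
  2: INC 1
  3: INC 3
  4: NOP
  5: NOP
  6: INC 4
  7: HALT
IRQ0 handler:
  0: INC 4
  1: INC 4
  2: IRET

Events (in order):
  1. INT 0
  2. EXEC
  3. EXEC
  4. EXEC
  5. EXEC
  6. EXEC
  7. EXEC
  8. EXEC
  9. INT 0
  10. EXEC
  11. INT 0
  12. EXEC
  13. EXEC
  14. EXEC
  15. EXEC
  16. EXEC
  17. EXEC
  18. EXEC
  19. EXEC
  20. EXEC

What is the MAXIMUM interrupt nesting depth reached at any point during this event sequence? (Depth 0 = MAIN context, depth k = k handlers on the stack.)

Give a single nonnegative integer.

Event 1 (INT 0): INT 0 arrives: push (MAIN, PC=0), enter IRQ0 at PC=0 (depth now 1) [depth=1]
Event 2 (EXEC): [IRQ0] PC=0: INC 4 -> ACC=4 [depth=1]
Event 3 (EXEC): [IRQ0] PC=1: INC 4 -> ACC=8 [depth=1]
Event 4 (EXEC): [IRQ0] PC=2: IRET -> resume MAIN at PC=0 (depth now 0) [depth=0]
Event 5 (EXEC): [MAIN] PC=0: NOP [depth=0]
Event 6 (EXEC): [MAIN] PC=1: DEC 5 -> ACC=3 [depth=0]
Event 7 (EXEC): [MAIN] PC=2: INC 1 -> ACC=4 [depth=0]
Event 8 (EXEC): [MAIN] PC=3: INC 3 -> ACC=7 [depth=0]
Event 9 (INT 0): INT 0 arrives: push (MAIN, PC=4), enter IRQ0 at PC=0 (depth now 1) [depth=1]
Event 10 (EXEC): [IRQ0] PC=0: INC 4 -> ACC=11 [depth=1]
Event 11 (INT 0): INT 0 arrives: push (IRQ0, PC=1), enter IRQ0 at PC=0 (depth now 2) [depth=2]
Event 12 (EXEC): [IRQ0] PC=0: INC 4 -> ACC=15 [depth=2]
Event 13 (EXEC): [IRQ0] PC=1: INC 4 -> ACC=19 [depth=2]
Event 14 (EXEC): [IRQ0] PC=2: IRET -> resume IRQ0 at PC=1 (depth now 1) [depth=1]
Event 15 (EXEC): [IRQ0] PC=1: INC 4 -> ACC=23 [depth=1]
Event 16 (EXEC): [IRQ0] PC=2: IRET -> resume MAIN at PC=4 (depth now 0) [depth=0]
Event 17 (EXEC): [MAIN] PC=4: NOP [depth=0]
Event 18 (EXEC): [MAIN] PC=5: NOP [depth=0]
Event 19 (EXEC): [MAIN] PC=6: INC 4 -> ACC=27 [depth=0]
Event 20 (EXEC): [MAIN] PC=7: HALT [depth=0]
Max depth observed: 2

Answer: 2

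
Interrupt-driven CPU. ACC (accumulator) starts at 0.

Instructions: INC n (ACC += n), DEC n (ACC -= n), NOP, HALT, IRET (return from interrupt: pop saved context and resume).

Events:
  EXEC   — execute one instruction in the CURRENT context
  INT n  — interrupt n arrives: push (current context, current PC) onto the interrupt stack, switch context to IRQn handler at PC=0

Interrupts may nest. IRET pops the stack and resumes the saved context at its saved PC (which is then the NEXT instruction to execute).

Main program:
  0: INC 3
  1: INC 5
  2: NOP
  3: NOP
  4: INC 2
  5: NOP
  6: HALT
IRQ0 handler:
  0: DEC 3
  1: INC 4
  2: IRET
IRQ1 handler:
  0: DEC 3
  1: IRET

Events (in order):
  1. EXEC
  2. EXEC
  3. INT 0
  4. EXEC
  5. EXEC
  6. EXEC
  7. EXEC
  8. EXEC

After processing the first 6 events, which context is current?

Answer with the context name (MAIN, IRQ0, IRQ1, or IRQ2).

Answer: MAIN

Derivation:
Event 1 (EXEC): [MAIN] PC=0: INC 3 -> ACC=3
Event 2 (EXEC): [MAIN] PC=1: INC 5 -> ACC=8
Event 3 (INT 0): INT 0 arrives: push (MAIN, PC=2), enter IRQ0 at PC=0 (depth now 1)
Event 4 (EXEC): [IRQ0] PC=0: DEC 3 -> ACC=5
Event 5 (EXEC): [IRQ0] PC=1: INC 4 -> ACC=9
Event 6 (EXEC): [IRQ0] PC=2: IRET -> resume MAIN at PC=2 (depth now 0)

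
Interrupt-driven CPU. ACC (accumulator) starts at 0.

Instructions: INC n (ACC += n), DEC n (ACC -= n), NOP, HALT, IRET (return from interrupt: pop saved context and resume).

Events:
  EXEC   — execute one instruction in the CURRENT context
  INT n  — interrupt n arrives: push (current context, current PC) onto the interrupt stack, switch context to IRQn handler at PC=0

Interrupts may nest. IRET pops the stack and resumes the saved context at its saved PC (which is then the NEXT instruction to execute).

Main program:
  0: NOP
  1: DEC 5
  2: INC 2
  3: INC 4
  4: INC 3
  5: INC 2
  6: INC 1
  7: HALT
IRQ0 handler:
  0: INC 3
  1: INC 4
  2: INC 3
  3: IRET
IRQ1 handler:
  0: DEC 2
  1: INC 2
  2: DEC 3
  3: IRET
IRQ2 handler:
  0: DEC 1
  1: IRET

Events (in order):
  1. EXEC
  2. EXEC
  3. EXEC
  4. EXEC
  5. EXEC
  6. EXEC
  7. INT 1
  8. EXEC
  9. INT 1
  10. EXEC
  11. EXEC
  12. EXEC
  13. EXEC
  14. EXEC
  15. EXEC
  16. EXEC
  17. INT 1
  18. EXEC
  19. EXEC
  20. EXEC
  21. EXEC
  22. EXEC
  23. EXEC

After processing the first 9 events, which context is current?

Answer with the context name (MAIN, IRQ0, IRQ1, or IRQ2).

Event 1 (EXEC): [MAIN] PC=0: NOP
Event 2 (EXEC): [MAIN] PC=1: DEC 5 -> ACC=-5
Event 3 (EXEC): [MAIN] PC=2: INC 2 -> ACC=-3
Event 4 (EXEC): [MAIN] PC=3: INC 4 -> ACC=1
Event 5 (EXEC): [MAIN] PC=4: INC 3 -> ACC=4
Event 6 (EXEC): [MAIN] PC=5: INC 2 -> ACC=6
Event 7 (INT 1): INT 1 arrives: push (MAIN, PC=6), enter IRQ1 at PC=0 (depth now 1)
Event 8 (EXEC): [IRQ1] PC=0: DEC 2 -> ACC=4
Event 9 (INT 1): INT 1 arrives: push (IRQ1, PC=1), enter IRQ1 at PC=0 (depth now 2)

Answer: IRQ1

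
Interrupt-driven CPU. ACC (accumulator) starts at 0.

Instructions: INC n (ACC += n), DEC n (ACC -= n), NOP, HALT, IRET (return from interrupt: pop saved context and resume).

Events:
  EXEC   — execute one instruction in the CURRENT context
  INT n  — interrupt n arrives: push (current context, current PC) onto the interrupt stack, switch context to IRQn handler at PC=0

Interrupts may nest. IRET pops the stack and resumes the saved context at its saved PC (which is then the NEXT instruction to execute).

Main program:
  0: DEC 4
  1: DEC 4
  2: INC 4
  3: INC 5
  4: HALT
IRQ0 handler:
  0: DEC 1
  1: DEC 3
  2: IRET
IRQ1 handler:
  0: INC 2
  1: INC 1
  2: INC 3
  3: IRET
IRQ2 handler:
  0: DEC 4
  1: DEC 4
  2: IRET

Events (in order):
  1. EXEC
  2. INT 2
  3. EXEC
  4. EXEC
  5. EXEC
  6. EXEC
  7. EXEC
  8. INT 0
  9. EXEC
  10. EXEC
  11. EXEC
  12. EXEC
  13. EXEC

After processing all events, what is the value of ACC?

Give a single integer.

Answer: -11

Derivation:
Event 1 (EXEC): [MAIN] PC=0: DEC 4 -> ACC=-4
Event 2 (INT 2): INT 2 arrives: push (MAIN, PC=1), enter IRQ2 at PC=0 (depth now 1)
Event 3 (EXEC): [IRQ2] PC=0: DEC 4 -> ACC=-8
Event 4 (EXEC): [IRQ2] PC=1: DEC 4 -> ACC=-12
Event 5 (EXEC): [IRQ2] PC=2: IRET -> resume MAIN at PC=1 (depth now 0)
Event 6 (EXEC): [MAIN] PC=1: DEC 4 -> ACC=-16
Event 7 (EXEC): [MAIN] PC=2: INC 4 -> ACC=-12
Event 8 (INT 0): INT 0 arrives: push (MAIN, PC=3), enter IRQ0 at PC=0 (depth now 1)
Event 9 (EXEC): [IRQ0] PC=0: DEC 1 -> ACC=-13
Event 10 (EXEC): [IRQ0] PC=1: DEC 3 -> ACC=-16
Event 11 (EXEC): [IRQ0] PC=2: IRET -> resume MAIN at PC=3 (depth now 0)
Event 12 (EXEC): [MAIN] PC=3: INC 5 -> ACC=-11
Event 13 (EXEC): [MAIN] PC=4: HALT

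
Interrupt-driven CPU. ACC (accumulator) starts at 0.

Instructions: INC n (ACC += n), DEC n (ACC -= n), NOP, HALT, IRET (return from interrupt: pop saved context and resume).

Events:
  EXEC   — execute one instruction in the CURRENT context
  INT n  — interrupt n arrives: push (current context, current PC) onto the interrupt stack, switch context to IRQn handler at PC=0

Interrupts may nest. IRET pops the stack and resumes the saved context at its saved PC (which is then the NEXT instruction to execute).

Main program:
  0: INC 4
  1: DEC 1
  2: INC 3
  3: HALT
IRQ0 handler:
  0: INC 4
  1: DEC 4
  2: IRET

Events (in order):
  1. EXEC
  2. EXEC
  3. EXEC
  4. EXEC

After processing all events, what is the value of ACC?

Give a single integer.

Event 1 (EXEC): [MAIN] PC=0: INC 4 -> ACC=4
Event 2 (EXEC): [MAIN] PC=1: DEC 1 -> ACC=3
Event 3 (EXEC): [MAIN] PC=2: INC 3 -> ACC=6
Event 4 (EXEC): [MAIN] PC=3: HALT

Answer: 6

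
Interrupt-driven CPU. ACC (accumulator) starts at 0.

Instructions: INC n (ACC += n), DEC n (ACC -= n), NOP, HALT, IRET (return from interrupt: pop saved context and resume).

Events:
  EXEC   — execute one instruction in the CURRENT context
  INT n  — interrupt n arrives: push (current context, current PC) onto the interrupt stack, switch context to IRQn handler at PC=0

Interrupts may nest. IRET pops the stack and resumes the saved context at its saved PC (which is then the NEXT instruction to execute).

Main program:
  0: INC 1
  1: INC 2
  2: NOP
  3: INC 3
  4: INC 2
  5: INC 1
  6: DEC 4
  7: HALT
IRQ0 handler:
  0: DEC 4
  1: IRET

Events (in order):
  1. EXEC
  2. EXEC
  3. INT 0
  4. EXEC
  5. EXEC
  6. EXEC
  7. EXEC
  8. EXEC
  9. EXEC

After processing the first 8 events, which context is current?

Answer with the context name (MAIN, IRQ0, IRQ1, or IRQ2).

Event 1 (EXEC): [MAIN] PC=0: INC 1 -> ACC=1
Event 2 (EXEC): [MAIN] PC=1: INC 2 -> ACC=3
Event 3 (INT 0): INT 0 arrives: push (MAIN, PC=2), enter IRQ0 at PC=0 (depth now 1)
Event 4 (EXEC): [IRQ0] PC=0: DEC 4 -> ACC=-1
Event 5 (EXEC): [IRQ0] PC=1: IRET -> resume MAIN at PC=2 (depth now 0)
Event 6 (EXEC): [MAIN] PC=2: NOP
Event 7 (EXEC): [MAIN] PC=3: INC 3 -> ACC=2
Event 8 (EXEC): [MAIN] PC=4: INC 2 -> ACC=4

Answer: MAIN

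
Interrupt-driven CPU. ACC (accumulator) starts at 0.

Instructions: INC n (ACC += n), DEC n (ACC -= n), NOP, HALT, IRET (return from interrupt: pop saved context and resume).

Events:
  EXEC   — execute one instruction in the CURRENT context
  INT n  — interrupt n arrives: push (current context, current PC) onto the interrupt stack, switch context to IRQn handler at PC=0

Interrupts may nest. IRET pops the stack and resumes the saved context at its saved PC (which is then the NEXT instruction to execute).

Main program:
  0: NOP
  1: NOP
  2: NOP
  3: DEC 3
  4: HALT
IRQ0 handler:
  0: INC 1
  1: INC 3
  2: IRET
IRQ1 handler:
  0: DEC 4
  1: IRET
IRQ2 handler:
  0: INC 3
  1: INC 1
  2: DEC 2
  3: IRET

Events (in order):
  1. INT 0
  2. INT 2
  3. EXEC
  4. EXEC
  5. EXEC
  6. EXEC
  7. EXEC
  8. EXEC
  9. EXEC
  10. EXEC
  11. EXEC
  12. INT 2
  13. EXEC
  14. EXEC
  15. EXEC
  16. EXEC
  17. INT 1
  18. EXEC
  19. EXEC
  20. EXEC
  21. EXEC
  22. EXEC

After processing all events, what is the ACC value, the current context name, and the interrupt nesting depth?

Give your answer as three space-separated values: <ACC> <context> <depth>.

Event 1 (INT 0): INT 0 arrives: push (MAIN, PC=0), enter IRQ0 at PC=0 (depth now 1)
Event 2 (INT 2): INT 2 arrives: push (IRQ0, PC=0), enter IRQ2 at PC=0 (depth now 2)
Event 3 (EXEC): [IRQ2] PC=0: INC 3 -> ACC=3
Event 4 (EXEC): [IRQ2] PC=1: INC 1 -> ACC=4
Event 5 (EXEC): [IRQ2] PC=2: DEC 2 -> ACC=2
Event 6 (EXEC): [IRQ2] PC=3: IRET -> resume IRQ0 at PC=0 (depth now 1)
Event 7 (EXEC): [IRQ0] PC=0: INC 1 -> ACC=3
Event 8 (EXEC): [IRQ0] PC=1: INC 3 -> ACC=6
Event 9 (EXEC): [IRQ0] PC=2: IRET -> resume MAIN at PC=0 (depth now 0)
Event 10 (EXEC): [MAIN] PC=0: NOP
Event 11 (EXEC): [MAIN] PC=1: NOP
Event 12 (INT 2): INT 2 arrives: push (MAIN, PC=2), enter IRQ2 at PC=0 (depth now 1)
Event 13 (EXEC): [IRQ2] PC=0: INC 3 -> ACC=9
Event 14 (EXEC): [IRQ2] PC=1: INC 1 -> ACC=10
Event 15 (EXEC): [IRQ2] PC=2: DEC 2 -> ACC=8
Event 16 (EXEC): [IRQ2] PC=3: IRET -> resume MAIN at PC=2 (depth now 0)
Event 17 (INT 1): INT 1 arrives: push (MAIN, PC=2), enter IRQ1 at PC=0 (depth now 1)
Event 18 (EXEC): [IRQ1] PC=0: DEC 4 -> ACC=4
Event 19 (EXEC): [IRQ1] PC=1: IRET -> resume MAIN at PC=2 (depth now 0)
Event 20 (EXEC): [MAIN] PC=2: NOP
Event 21 (EXEC): [MAIN] PC=3: DEC 3 -> ACC=1
Event 22 (EXEC): [MAIN] PC=4: HALT

Answer: 1 MAIN 0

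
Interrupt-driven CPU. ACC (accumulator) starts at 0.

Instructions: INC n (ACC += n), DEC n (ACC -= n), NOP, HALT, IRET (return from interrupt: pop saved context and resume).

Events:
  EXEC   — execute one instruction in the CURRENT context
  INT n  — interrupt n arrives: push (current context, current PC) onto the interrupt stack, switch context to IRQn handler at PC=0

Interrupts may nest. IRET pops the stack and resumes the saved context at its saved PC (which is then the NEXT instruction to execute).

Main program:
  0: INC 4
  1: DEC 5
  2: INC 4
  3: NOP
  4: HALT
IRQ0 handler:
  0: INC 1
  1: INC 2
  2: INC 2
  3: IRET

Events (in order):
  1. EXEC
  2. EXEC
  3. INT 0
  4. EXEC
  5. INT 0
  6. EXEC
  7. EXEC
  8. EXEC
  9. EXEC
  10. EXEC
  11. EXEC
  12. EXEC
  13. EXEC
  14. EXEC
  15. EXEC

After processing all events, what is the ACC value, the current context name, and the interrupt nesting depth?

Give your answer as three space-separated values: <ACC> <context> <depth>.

Event 1 (EXEC): [MAIN] PC=0: INC 4 -> ACC=4
Event 2 (EXEC): [MAIN] PC=1: DEC 5 -> ACC=-1
Event 3 (INT 0): INT 0 arrives: push (MAIN, PC=2), enter IRQ0 at PC=0 (depth now 1)
Event 4 (EXEC): [IRQ0] PC=0: INC 1 -> ACC=0
Event 5 (INT 0): INT 0 arrives: push (IRQ0, PC=1), enter IRQ0 at PC=0 (depth now 2)
Event 6 (EXEC): [IRQ0] PC=0: INC 1 -> ACC=1
Event 7 (EXEC): [IRQ0] PC=1: INC 2 -> ACC=3
Event 8 (EXEC): [IRQ0] PC=2: INC 2 -> ACC=5
Event 9 (EXEC): [IRQ0] PC=3: IRET -> resume IRQ0 at PC=1 (depth now 1)
Event 10 (EXEC): [IRQ0] PC=1: INC 2 -> ACC=7
Event 11 (EXEC): [IRQ0] PC=2: INC 2 -> ACC=9
Event 12 (EXEC): [IRQ0] PC=3: IRET -> resume MAIN at PC=2 (depth now 0)
Event 13 (EXEC): [MAIN] PC=2: INC 4 -> ACC=13
Event 14 (EXEC): [MAIN] PC=3: NOP
Event 15 (EXEC): [MAIN] PC=4: HALT

Answer: 13 MAIN 0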